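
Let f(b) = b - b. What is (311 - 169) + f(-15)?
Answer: 142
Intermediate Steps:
f(b) = 0
(311 - 169) + f(-15) = (311 - 169) + 0 = 142 + 0 = 142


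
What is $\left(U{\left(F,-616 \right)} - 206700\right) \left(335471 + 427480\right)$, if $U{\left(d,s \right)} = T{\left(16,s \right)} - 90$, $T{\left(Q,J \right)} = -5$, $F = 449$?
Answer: $-157774452045$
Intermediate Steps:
$U{\left(d,s \right)} = -95$ ($U{\left(d,s \right)} = -5 - 90 = -95$)
$\left(U{\left(F,-616 \right)} - 206700\right) \left(335471 + 427480\right) = \left(-95 - 206700\right) \left(335471 + 427480\right) = \left(-206795\right) 762951 = -157774452045$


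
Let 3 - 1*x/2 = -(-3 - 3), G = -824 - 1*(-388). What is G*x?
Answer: 2616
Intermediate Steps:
G = -436 (G = -824 + 388 = -436)
x = -6 (x = 6 - (-2)*(-3 - 3) = 6 - (-2)*(-6) = 6 - 2*6 = 6 - 12 = -6)
G*x = -436*(-6) = 2616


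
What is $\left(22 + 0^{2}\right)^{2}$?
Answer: $484$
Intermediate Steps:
$\left(22 + 0^{2}\right)^{2} = \left(22 + 0\right)^{2} = 22^{2} = 484$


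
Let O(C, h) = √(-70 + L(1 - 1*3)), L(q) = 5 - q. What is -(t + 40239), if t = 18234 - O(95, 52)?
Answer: -58473 + 3*I*√7 ≈ -58473.0 + 7.9373*I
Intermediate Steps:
O(C, h) = 3*I*√7 (O(C, h) = √(-70 + (5 - (1 - 1*3))) = √(-70 + (5 - (1 - 3))) = √(-70 + (5 - 1*(-2))) = √(-70 + (5 + 2)) = √(-70 + 7) = √(-63) = 3*I*√7)
t = 18234 - 3*I*√7 ≈ 18234.0 - 7.9373*I
-(t + 40239) = -((18234 - 3*I*√7) + 40239) = -(58473 - 3*I*√7) = -58473 + 3*I*√7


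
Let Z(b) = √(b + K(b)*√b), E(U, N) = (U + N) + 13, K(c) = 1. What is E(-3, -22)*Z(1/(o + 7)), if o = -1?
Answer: -2*√(6 + 6*√6) ≈ -9.0988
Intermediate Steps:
E(U, N) = 13 + N + U (E(U, N) = (N + U) + 13 = 13 + N + U)
Z(b) = √(b + √b) (Z(b) = √(b + 1*√b) = √(b + √b))
E(-3, -22)*Z(1/(o + 7)) = (13 - 22 - 3)*√(1/(-1 + 7) + √(1/(-1 + 7))) = -12*√(1/6 + √(1/6)) = -12*√(⅙ + √(⅙)) = -12*√(⅙ + √6/6)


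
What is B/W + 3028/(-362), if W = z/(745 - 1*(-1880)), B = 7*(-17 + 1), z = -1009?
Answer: 51686374/182629 ≈ 283.01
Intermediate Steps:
B = -112 (B = 7*(-16) = -112)
W = -1009/2625 (W = -1009/(745 - 1*(-1880)) = -1009/(745 + 1880) = -1009/2625 ≈ -0.38438)
B/W + 3028/(-362) = -112/(-1009/2625) + 3028/(-362) = -112*(-2625/1009) + 3028*(-1/362) = 294000/1009 - 1514/181 = 51686374/182629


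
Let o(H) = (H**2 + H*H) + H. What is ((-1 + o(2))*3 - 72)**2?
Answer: 2025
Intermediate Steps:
o(H) = H + 2*H**2 (o(H) = (H**2 + H**2) + H = 2*H**2 + H = H + 2*H**2)
((-1 + o(2))*3 - 72)**2 = ((-1 + 2*(1 + 2*2))*3 - 72)**2 = ((-1 + 2*(1 + 4))*3 - 72)**2 = ((-1 + 2*5)*3 - 72)**2 = ((-1 + 10)*3 - 72)**2 = (9*3 - 72)**2 = (27 - 72)**2 = (-45)**2 = 2025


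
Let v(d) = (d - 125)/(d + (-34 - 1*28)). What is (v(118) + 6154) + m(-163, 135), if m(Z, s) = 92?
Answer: 49967/8 ≈ 6245.9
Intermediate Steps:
v(d) = (-125 + d)/(-62 + d) (v(d) = (-125 + d)/(d + (-34 - 28)) = (-125 + d)/(d - 62) = (-125 + d)/(-62 + d))
(v(118) + 6154) + m(-163, 135) = ((-125 + 118)/(-62 + 118) + 6154) + 92 = (-7/56 + 6154) + 92 = ((1/56)*(-7) + 6154) + 92 = (-⅛ + 6154) + 92 = 49231/8 + 92 = 49967/8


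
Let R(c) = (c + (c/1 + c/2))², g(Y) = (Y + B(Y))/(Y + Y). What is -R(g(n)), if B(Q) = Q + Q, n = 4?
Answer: -225/16 ≈ -14.063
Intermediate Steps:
B(Q) = 2*Q
g(Y) = 3/2 (g(Y) = (Y + 2*Y)/(Y + Y) = (3*Y)/((2*Y)) = (3*Y)*(1/(2*Y)) = 3/2)
R(c) = 25*c²/4 (R(c) = (c + (c*1 + c*(½)))² = (c + (c + c/2))² = (c + 3*c/2)² = (5*c/2)² = 25*c²/4)
-R(g(n)) = -25*(3/2)²/4 = -25*9/(4*4) = -1*225/16 = -225/16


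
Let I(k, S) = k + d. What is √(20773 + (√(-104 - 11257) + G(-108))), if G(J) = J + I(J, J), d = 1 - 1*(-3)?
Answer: √(20561 + I*√11361) ≈ 143.39 + 0.3717*I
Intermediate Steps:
d = 4 (d = 1 + 3 = 4)
I(k, S) = 4 + k (I(k, S) = k + 4 = 4 + k)
G(J) = 4 + 2*J (G(J) = J + (4 + J) = 4 + 2*J)
√(20773 + (√(-104 - 11257) + G(-108))) = √(20773 + (√(-104 - 11257) + (4 + 2*(-108)))) = √(20773 + (√(-11361) + (4 - 216))) = √(20773 + (I*√11361 - 212)) = √(20773 + (-212 + I*√11361)) = √(20561 + I*√11361)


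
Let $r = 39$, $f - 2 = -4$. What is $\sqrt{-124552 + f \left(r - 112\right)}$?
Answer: $i \sqrt{124406} \approx 352.71 i$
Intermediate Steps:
$f = -2$ ($f = 2 - 4 = -2$)
$\sqrt{-124552 + f \left(r - 112\right)} = \sqrt{-124552 - 2 \left(39 - 112\right)} = \sqrt{-124552 - -146} = \sqrt{-124552 + 146} = \sqrt{-124406} = i \sqrt{124406}$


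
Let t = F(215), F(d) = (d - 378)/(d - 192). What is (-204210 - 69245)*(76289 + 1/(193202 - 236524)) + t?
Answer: -20786631874840991/996406 ≈ -2.0862e+10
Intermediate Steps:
F(d) = (-378 + d)/(-192 + d)
t = -163/23 (t = (-378 + 215)/(-192 + 215) = -163/23 ≈ -7.0870)
(-204210 - 69245)*(76289 + 1/(193202 - 236524)) + t = (-204210 - 69245)*(76289 + 1/(193202 - 236524)) - 163/23 = -273455*(76289 + 1/(-43322)) - 163/23 = -273455*(76289 - 1/43322) - 163/23 = -273455*3304992057/43322 - 163/23 = -903766602946935/43322 - 163/23 = -20786631874840991/996406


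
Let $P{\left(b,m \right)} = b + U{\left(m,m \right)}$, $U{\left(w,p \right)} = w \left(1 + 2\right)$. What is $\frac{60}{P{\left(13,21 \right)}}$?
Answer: $\frac{15}{19} \approx 0.78947$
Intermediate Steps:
$U{\left(w,p \right)} = 3 w$ ($U{\left(w,p \right)} = w 3 = 3 w$)
$P{\left(b,m \right)} = b + 3 m$
$\frac{60}{P{\left(13,21 \right)}} = \frac{60}{13 + 3 \cdot 21} = \frac{60}{13 + 63} = \frac{60}{76} = 60 \cdot \frac{1}{76} = \frac{15}{19}$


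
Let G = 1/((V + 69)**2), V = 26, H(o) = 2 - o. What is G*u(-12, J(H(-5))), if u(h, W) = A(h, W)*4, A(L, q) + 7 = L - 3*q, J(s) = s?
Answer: -32/1805 ≈ -0.017729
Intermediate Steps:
A(L, q) = -7 + L - 3*q (A(L, q) = -7 + (L - 3*q) = -7 + L - 3*q)
u(h, W) = -28 - 12*W + 4*h (u(h, W) = (-7 + h - 3*W)*4 = -28 - 12*W + 4*h)
G = 1/9025 (G = 1/((26 + 69)**2) = 1/(95**2) = 1/9025 ≈ 0.00011080)
G*u(-12, J(H(-5))) = (-28 - 12*(2 - 1*(-5)) + 4*(-12))/9025 = (-28 - 12*(2 + 5) - 48)/9025 = (-28 - 12*7 - 48)/9025 = (-28 - 84 - 48)/9025 = (1/9025)*(-160) = -32/1805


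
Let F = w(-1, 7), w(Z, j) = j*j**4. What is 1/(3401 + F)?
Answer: 1/20208 ≈ 4.9485e-5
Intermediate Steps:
w(Z, j) = j**5
F = 16807 (F = 7**5 = 16807)
1/(3401 + F) = 1/(3401 + 16807) = 1/20208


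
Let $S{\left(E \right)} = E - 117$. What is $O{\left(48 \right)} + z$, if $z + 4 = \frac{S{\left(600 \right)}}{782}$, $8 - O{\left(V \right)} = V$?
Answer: $- \frac{1475}{34} \approx -43.382$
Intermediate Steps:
$O{\left(V \right)} = 8 - V$
$S{\left(E \right)} = -117 + E$ ($S{\left(E \right)} = E - 117 = -117 + E$)
$z = - \frac{115}{34}$ ($z = -4 + \frac{-117 + 600}{782} = -4 + 483 \cdot \frac{1}{782} = -4 + \frac{21}{34} = - \frac{115}{34} \approx -3.3824$)
$O{\left(48 \right)} + z = \left(8 - 48\right) - \frac{115}{34} = -40 - \frac{115}{34} = - \frac{1475}{34}$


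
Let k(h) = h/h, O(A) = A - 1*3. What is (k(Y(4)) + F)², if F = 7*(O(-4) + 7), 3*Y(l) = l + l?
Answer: 1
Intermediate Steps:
O(A) = -3 + A (O(A) = A - 3 = -3 + A)
Y(l) = 2*l/3 (Y(l) = (l + l)/3 = (2*l)/3 = 2*l/3)
k(h) = 1
F = 0 (F = 7*((-3 - 4) + 7) = 7*(-7 + 7) = 7*0 = 0)
(k(Y(4)) + F)² = (1 + 0)² = 1² = 1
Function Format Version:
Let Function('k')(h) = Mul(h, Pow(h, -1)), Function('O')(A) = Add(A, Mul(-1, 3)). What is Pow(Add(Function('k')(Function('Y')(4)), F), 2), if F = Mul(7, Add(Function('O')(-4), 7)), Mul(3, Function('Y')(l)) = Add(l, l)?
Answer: 1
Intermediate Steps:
Function('O')(A) = Add(-3, A) (Function('O')(A) = Add(A, -3) = Add(-3, A))
Function('Y')(l) = Mul(Rational(2, 3), l) (Function('Y')(l) = Mul(Rational(1, 3), Add(l, l)) = Mul(Rational(1, 3), Mul(2, l)) = Mul(Rational(2, 3), l))
Function('k')(h) = 1
F = 0 (F = Mul(7, Add(Add(-3, -4), 7)) = Mul(7, Add(-7, 7)) = Mul(7, 0) = 0)
Pow(Add(Function('k')(Function('Y')(4)), F), 2) = Pow(Add(1, 0), 2) = Pow(1, 2) = 1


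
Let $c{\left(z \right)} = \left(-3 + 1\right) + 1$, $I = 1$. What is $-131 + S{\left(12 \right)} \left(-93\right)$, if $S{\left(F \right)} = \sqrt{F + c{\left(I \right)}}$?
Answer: $-131 - 93 \sqrt{11} \approx -439.45$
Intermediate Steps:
$c{\left(z \right)} = -1$ ($c{\left(z \right)} = -2 + 1 = -1$)
$S{\left(F \right)} = \sqrt{-1 + F}$ ($S{\left(F \right)} = \sqrt{F - 1} = \sqrt{-1 + F}$)
$-131 + S{\left(12 \right)} \left(-93\right) = -131 + \sqrt{-1 + 12} \left(-93\right) = -131 + \sqrt{11} \left(-93\right) = -131 - 93 \sqrt{11}$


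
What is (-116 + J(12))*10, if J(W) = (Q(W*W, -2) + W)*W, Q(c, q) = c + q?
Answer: 17320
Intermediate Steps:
J(W) = W*(-2 + W + W²) (J(W) = ((W*W - 2) + W)*W = ((W² - 2) + W)*W = ((-2 + W²) + W)*W = (-2 + W + W²)*W = W*(-2 + W + W²))
(-116 + J(12))*10 = (-116 + 12*(-2 + 12 + 12²))*10 = (-116 + 12*(-2 + 12 + 144))*10 = (-116 + 12*154)*10 = (-116 + 1848)*10 = 1732*10 = 17320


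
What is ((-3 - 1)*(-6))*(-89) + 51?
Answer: -2085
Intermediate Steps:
((-3 - 1)*(-6))*(-89) + 51 = -4*(-6)*(-89) + 51 = 24*(-89) + 51 = -2136 + 51 = -2085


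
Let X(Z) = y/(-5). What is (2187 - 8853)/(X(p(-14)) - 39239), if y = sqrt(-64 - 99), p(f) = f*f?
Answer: 3269589675/19246239094 - 16665*I*sqrt(163)/19246239094 ≈ 0.16988 - 1.1055e-5*I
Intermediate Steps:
p(f) = f**2
y = I*sqrt(163) (y = sqrt(-163) = I*sqrt(163) ≈ 12.767*I)
X(Z) = -I*sqrt(163)/5 (X(Z) = (I*sqrt(163))/(-5) = (I*sqrt(163))*(-1/5) = -I*sqrt(163)/5)
(2187 - 8853)/(X(p(-14)) - 39239) = (2187 - 8853)/(-I*sqrt(163)/5 - 39239) = -6666/(-39239 - I*sqrt(163)/5)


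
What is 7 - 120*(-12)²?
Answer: -17273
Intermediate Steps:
7 - 120*(-12)² = 7 - 120*144 = 7 - 17280 = -17273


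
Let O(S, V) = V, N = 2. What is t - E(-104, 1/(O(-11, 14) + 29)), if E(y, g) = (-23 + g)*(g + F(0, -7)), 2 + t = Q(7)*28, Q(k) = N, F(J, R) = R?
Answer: -196554/1849 ≈ -106.30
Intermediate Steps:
Q(k) = 2
t = 54 (t = -2 + 2*28 = -2 + 56 = 54)
E(y, g) = (-23 + g)*(-7 + g) (E(y, g) = (-23 + g)*(g - 7) = (-23 + g)*(-7 + g))
t - E(-104, 1/(O(-11, 14) + 29)) = 54 - (161 + (1/(14 + 29))² - 30/(14 + 29)) = 54 - (161 + (1/43)² - 30/43) = 54 - (161 + (1/43)² - 30*1/43) = 54 - (161 + 1/1849 - 30/43) = 54 - 1*296400/1849 = 54 - 296400/1849 = -196554/1849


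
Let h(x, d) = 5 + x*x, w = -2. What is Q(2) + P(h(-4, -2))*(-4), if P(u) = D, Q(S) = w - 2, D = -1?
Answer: 0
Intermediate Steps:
h(x, d) = 5 + x²
Q(S) = -4 (Q(S) = -2 - 2 = -4)
P(u) = -1
Q(2) + P(h(-4, -2))*(-4) = -4 - 1*(-4) = -4 + 4 = 0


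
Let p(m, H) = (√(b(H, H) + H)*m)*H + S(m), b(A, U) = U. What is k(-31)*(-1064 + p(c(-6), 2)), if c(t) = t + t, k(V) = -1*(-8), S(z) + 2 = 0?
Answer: -8912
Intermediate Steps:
S(z) = -2 (S(z) = -2 + 0 = -2)
k(V) = 8
c(t) = 2*t
p(m, H) = -2 + m*√2*H^(3/2) (p(m, H) = (√(H + H)*m)*H - 2 = (√(2*H)*m)*H - 2 = ((√2*√H)*m)*H - 2 = (m*√2*√H)*H - 2 = m*√2*H^(3/2) - 2 = -2 + m*√2*H^(3/2))
k(-31)*(-1064 + p(c(-6), 2)) = 8*(-1064 + (-2 + (2*(-6))*√2*2^(3/2))) = 8*(-1064 + (-2 - 12*√2*2*√2)) = 8*(-1064 + (-2 - 48)) = 8*(-1064 - 50) = 8*(-1114) = -8912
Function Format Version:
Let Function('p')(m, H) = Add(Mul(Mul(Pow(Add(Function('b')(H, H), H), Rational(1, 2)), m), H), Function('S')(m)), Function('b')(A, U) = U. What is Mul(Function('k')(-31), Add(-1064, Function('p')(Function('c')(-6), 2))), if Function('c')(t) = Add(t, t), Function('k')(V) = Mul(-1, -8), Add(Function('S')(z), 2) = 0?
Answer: -8912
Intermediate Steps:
Function('S')(z) = -2 (Function('S')(z) = Add(-2, 0) = -2)
Function('k')(V) = 8
Function('c')(t) = Mul(2, t)
Function('p')(m, H) = Add(-2, Mul(m, Pow(2, Rational(1, 2)), Pow(H, Rational(3, 2)))) (Function('p')(m, H) = Add(Mul(Mul(Pow(Add(H, H), Rational(1, 2)), m), H), -2) = Add(Mul(Mul(Pow(Mul(2, H), Rational(1, 2)), m), H), -2) = Add(Mul(Mul(Mul(Pow(2, Rational(1, 2)), Pow(H, Rational(1, 2))), m), H), -2) = Add(Mul(Mul(m, Pow(2, Rational(1, 2)), Pow(H, Rational(1, 2))), H), -2) = Add(Mul(m, Pow(2, Rational(1, 2)), Pow(H, Rational(3, 2))), -2) = Add(-2, Mul(m, Pow(2, Rational(1, 2)), Pow(H, Rational(3, 2)))))
Mul(Function('k')(-31), Add(-1064, Function('p')(Function('c')(-6), 2))) = Mul(8, Add(-1064, Add(-2, Mul(Mul(2, -6), Pow(2, Rational(1, 2)), Pow(2, Rational(3, 2)))))) = Mul(8, Add(-1064, Add(-2, Mul(-12, Pow(2, Rational(1, 2)), Mul(2, Pow(2, Rational(1, 2))))))) = Mul(8, Add(-1064, Add(-2, -48))) = Mul(8, Add(-1064, -50)) = Mul(8, -1114) = -8912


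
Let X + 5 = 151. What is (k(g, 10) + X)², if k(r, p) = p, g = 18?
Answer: 24336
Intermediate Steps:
X = 146 (X = -5 + 151 = 146)
(k(g, 10) + X)² = (10 + 146)² = 156² = 24336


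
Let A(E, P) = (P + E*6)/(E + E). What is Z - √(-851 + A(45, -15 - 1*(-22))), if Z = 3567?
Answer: 3567 - 67*I*√170/30 ≈ 3567.0 - 29.119*I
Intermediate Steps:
A(E, P) = (P + 6*E)/(2*E) (A(E, P) = (P + 6*E)/((2*E)) = (P + 6*E)*(1/(2*E)) = (P + 6*E)/(2*E))
Z - √(-851 + A(45, -15 - 1*(-22))) = 3567 - √(-851 + (3 + (½)*(-15 - 1*(-22))/45)) = 3567 - √(-851 + (3 + (½)*(-15 + 22)*(1/45))) = 3567 - √(-851 + (3 + (½)*7*(1/45))) = 3567 - √(-851 + (3 + 7/90)) = 3567 - √(-851 + 277/90) = 3567 - √(-76313/90) = 3567 - 67*I*√170/30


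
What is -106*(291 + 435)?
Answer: -76956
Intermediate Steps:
-106*(291 + 435) = -106*726 = -76956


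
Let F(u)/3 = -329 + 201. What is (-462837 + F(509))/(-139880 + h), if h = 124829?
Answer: 154407/5017 ≈ 30.777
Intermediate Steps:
F(u) = -384 (F(u) = 3*(-329 + 201) = 3*(-128) = -384)
(-462837 + F(509))/(-139880 + h) = (-462837 - 384)/(-139880 + 124829) = -463221/(-15051) = -463221*(-1/15051) = 154407/5017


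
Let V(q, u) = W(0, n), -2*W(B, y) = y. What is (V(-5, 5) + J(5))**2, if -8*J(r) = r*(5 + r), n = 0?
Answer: 625/16 ≈ 39.063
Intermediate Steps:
J(r) = -r*(5 + r)/8
W(B, y) = -y/2
V(q, u) = 0 (V(q, u) = -1/2*0 = 0)
(V(-5, 5) + J(5))**2 = (0 - 1/8*5*(5 + 5))**2 = (0 - 1/8*5*10)**2 = (0 - 25/4)**2 = (-25/4)**2 = 625/16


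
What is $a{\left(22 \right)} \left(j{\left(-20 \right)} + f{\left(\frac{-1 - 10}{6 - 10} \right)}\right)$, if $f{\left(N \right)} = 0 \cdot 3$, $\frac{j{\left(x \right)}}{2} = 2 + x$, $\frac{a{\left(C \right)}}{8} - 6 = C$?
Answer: $-8064$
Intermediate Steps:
$a{\left(C \right)} = 48 + 8 C$
$j{\left(x \right)} = 4 + 2 x$ ($j{\left(x \right)} = 2 \left(2 + x\right) = 4 + 2 x$)
$f{\left(N \right)} = 0$
$a{\left(22 \right)} \left(j{\left(-20 \right)} + f{\left(\frac{-1 - 10}{6 - 10} \right)}\right) = \left(48 + 8 \cdot 22\right) \left(\left(4 + 2 \left(-20\right)\right) + 0\right) = \left(48 + 176\right) \left(\left(4 - 40\right) + 0\right) = 224 \left(-36 + 0\right) = 224 \left(-36\right) = -8064$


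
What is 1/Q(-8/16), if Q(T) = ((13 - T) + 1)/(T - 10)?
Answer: -21/29 ≈ -0.72414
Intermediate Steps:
Q(T) = (14 - T)/(-10 + T)
1/Q(-8/16) = 1/((14 - (-8)/16)/(-10 - 8/16)) = 1/((14 - (-8)/16)/(-10 - 8*1/16)) = 1/((14 - 1*(-½))/(-10 - ½)) = 1/((14 + ½)/(-21/2)) = 1/(-2/21*29/2) = 1/(-29/21) = -21/29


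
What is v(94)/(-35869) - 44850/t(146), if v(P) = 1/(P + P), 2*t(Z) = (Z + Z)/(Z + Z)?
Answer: -604880468401/6743372 ≈ -89700.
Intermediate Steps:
t(Z) = 1/2 (t(Z) = ((Z + Z)/(Z + Z))/2 = ((2*Z)/((2*Z)))/2 = ((2*Z)*(1/(2*Z)))/2 = (1/2)*1 = 1/2)
v(P) = 1/(2*P)
v(94)/(-35869) - 44850/t(146) = ((1/2)/94)/(-35869) - 44850/1/2 = ((1/2)*(1/94))*(-1/35869) - 44850*2 = (1/188)*(-1/35869) - 89700 = -1/6743372 - 89700 = -604880468401/6743372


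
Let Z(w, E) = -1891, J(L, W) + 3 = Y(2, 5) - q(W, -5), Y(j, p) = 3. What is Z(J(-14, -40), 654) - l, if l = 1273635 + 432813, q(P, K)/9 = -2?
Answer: -1708339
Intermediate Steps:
q(P, K) = -18 (q(P, K) = 9*(-2) = -18)
J(L, W) = 18 (J(L, W) = -3 + (3 - 1*(-18)) = -3 + (3 + 18) = -3 + 21 = 18)
l = 1706448
Z(J(-14, -40), 654) - l = -1891 - 1*1706448 = -1891 - 1706448 = -1708339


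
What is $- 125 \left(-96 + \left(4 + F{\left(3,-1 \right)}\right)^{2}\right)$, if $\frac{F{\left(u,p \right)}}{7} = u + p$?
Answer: $-28500$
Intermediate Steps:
$F{\left(u,p \right)} = 7 p + 7 u$ ($F{\left(u,p \right)} = 7 \left(u + p\right) = 7 \left(p + u\right) = 7 p + 7 u$)
$- 125 \left(-96 + \left(4 + F{\left(3,-1 \right)}\right)^{2}\right) = - 125 \left(-96 + \left(4 + \left(7 \left(-1\right) + 7 \cdot 3\right)\right)^{2}\right) = - 125 \left(-96 + \left(4 + \left(-7 + 21\right)\right)^{2}\right) = - 125 \left(-96 + \left(4 + 14\right)^{2}\right) = - 125 \left(-96 + 18^{2}\right) = - 125 \left(-96 + 324\right) = \left(-125\right) 228 = -28500$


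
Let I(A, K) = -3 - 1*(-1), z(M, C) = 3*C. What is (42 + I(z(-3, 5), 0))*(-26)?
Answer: -1040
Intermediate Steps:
I(A, K) = -2 (I(A, K) = -3 + 1 = -2)
(42 + I(z(-3, 5), 0))*(-26) = (42 - 2)*(-26) = 40*(-26) = -1040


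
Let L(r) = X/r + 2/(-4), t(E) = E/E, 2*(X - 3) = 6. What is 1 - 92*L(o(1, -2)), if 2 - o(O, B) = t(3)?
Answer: -505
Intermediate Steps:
X = 6 (X = 3 + (1/2)*6 = 3 + 3 = 6)
t(E) = 1
o(O, B) = 1 (o(O, B) = 2 - 1*1 = 2 - 1 = 1)
L(r) = -1/2 + 6/r (L(r) = 6/r + 2/(-4) = 6/r + 2*(-1/4) = 6/r - 1/2 = -1/2 + 6/r)
1 - 92*L(o(1, -2)) = 1 - 46*(12 - 1*1)/1 = 1 - 46*(12 - 1) = 1 - 46*11 = 1 - 92*11/2 = 1 - 506 = -505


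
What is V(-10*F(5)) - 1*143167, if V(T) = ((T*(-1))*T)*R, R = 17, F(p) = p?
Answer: -185667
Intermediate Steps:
V(T) = -17*T² (V(T) = ((T*(-1))*T)*17 = ((-T)*T)*17 = -T²*17 = -17*T²)
V(-10*F(5)) - 1*143167 = -17*(-10*5)² - 1*143167 = -17*(-50)² - 143167 = -17*2500 - 143167 = -42500 - 143167 = -185667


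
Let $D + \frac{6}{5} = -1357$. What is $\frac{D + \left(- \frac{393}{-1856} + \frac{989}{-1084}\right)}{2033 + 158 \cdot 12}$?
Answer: $- \frac{3417471981}{9880963520} \approx -0.34586$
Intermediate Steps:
$D = - \frac{6791}{5}$ ($D = - \frac{6}{5} - 1357 = - \frac{6791}{5} \approx -1358.2$)
$\frac{D + \left(- \frac{393}{-1856} + \frac{989}{-1084}\right)}{2033 + 158 \cdot 12} = \frac{- \frac{6791}{5} + \left(- \frac{393}{-1856} + \frac{989}{-1084}\right)}{2033 + 158 \cdot 12} = \frac{- \frac{6791}{5} + \left(\left(-393\right) \left(- \frac{1}{1856}\right) + 989 \left(- \frac{1}{1084}\right)\right)}{2033 + 1896} = \frac{- \frac{6791}{5} + \left(\frac{393}{1856} - \frac{989}{1084}\right)}{3929} = \left(- \frac{6791}{5} - \frac{352393}{502976}\right) \frac{1}{3929} = \left(- \frac{3417471981}{2514880}\right) \frac{1}{3929} = - \frac{3417471981}{9880963520}$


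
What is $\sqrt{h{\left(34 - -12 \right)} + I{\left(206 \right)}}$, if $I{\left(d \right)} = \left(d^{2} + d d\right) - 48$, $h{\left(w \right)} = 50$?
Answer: $\sqrt{84874} \approx 291.33$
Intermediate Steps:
$I{\left(d \right)} = -48 + 2 d^{2}$ ($I{\left(d \right)} = \left(d^{2} + d^{2}\right) - 48 = 2 d^{2} - 48 = -48 + 2 d^{2}$)
$\sqrt{h{\left(34 - -12 \right)} + I{\left(206 \right)}} = \sqrt{50 - \left(48 - 2 \cdot 206^{2}\right)} = \sqrt{50 + \left(-48 + 2 \cdot 42436\right)} = \sqrt{50 + \left(-48 + 84872\right)} = \sqrt{50 + 84824} = \sqrt{84874}$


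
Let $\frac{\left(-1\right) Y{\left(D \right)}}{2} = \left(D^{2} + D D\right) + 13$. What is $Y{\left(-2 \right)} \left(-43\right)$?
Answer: $1806$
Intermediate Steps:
$Y{\left(D \right)} = -26 - 4 D^{2}$ ($Y{\left(D \right)} = - 2 \left(\left(D^{2} + D D\right) + 13\right) = - 2 \left(\left(D^{2} + D^{2}\right) + 13\right) = - 2 \left(2 D^{2} + 13\right) = - 2 \left(13 + 2 D^{2}\right) = -26 - 4 D^{2}$)
$Y{\left(-2 \right)} \left(-43\right) = \left(-26 - 4 \left(-2\right)^{2}\right) \left(-43\right) = \left(-26 - 16\right) \left(-43\right) = \left(-42\right) \left(-43\right) = 1806$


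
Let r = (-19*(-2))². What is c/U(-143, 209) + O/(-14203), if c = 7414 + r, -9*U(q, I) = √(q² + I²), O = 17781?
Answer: -17781/14203 - 39861*√530/2915 ≈ -316.06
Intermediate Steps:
U(q, I) = -√(I² + q²)/9 (U(q, I) = -√(q² + I²)/9 = -√(I² + q²)/9)
r = 1444 (r = 38² = 1444)
c = 8858 (c = 7414 + 1444 = 8858)
c/U(-143, 209) + O/(-14203) = 8858/((-√(209² + (-143)²)/9)) + 17781/(-14203) = 8858/((-√(43681 + 20449)/9)) + 17781*(-1/14203) = 8858/((-11*√530/9)) - 17781/14203 = 8858*(-9*√530/5830) - 17781/14203 = -39861*√530/2915 - 17781/14203 = -17781/14203 - 39861*√530/2915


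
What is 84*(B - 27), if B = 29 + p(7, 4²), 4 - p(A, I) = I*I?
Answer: -21000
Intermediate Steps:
p(A, I) = 4 - I² (p(A, I) = 4 - I*I = 4 - I²)
B = -223 (B = 29 + (4 - (4²)²) = 29 + (4 - 1*16²) = 29 + (4 - 1*256) = 29 + (4 - 256) = 29 - 252 = -223)
84*(B - 27) = 84*(-223 - 27) = 84*(-250) = -21000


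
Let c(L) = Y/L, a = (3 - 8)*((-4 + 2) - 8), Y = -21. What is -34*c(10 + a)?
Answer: 119/10 ≈ 11.900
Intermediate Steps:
a = 50 (a = -5*(-2 - 8) = -5*(-10) = 50)
c(L) = -21/L
-34*c(10 + a) = -(-714)/(10 + 50) = -(-714)/60 = -34*(-7/20) = 119/10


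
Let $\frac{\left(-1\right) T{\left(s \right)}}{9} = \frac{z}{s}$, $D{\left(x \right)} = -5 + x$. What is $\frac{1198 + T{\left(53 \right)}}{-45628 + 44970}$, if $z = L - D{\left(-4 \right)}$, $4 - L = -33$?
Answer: $- \frac{31540}{17437} \approx -1.8088$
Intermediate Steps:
$L = 37$ ($L = 4 - -33 = 4 + 33 = 37$)
$z = 46$ ($z = 37 - \left(-5 - 4\right) = 37 - -9 = 37 + 9 = 46$)
$T{\left(s \right)} = - \frac{414}{s}$ ($T{\left(s \right)} = - 9 \frac{46}{s} = - \frac{414}{s}$)
$\frac{1198 + T{\left(53 \right)}}{-45628 + 44970} = \frac{1198 - \frac{414}{53}}{-45628 + 44970} = \frac{1198 - \frac{414}{53}}{-658} = \left(1198 - \frac{414}{53}\right) \left(- \frac{1}{658}\right) = \frac{63080}{53} \left(- \frac{1}{658}\right) = - \frac{31540}{17437}$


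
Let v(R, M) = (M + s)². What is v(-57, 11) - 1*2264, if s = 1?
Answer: -2120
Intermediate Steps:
v(R, M) = (1 + M)² (v(R, M) = (M + 1)² = (1 + M)²)
v(-57, 11) - 1*2264 = (1 + 11)² - 1*2264 = 12² - 2264 = 144 - 2264 = -2120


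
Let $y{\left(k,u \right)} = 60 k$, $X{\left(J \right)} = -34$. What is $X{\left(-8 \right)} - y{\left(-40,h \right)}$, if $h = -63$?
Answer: $2366$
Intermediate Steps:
$X{\left(-8 \right)} - y{\left(-40,h \right)} = -34 - 60 \left(-40\right) = -34 - -2400 = -34 + 2400 = 2366$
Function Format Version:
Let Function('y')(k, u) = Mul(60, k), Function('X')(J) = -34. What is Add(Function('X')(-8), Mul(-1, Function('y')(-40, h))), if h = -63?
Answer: 2366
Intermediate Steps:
Add(Function('X')(-8), Mul(-1, Function('y')(-40, h))) = Add(-34, Mul(-1, Mul(60, -40))) = Add(-34, Mul(-1, -2400)) = Add(-34, 2400) = 2366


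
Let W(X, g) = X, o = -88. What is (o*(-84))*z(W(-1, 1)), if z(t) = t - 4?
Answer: -36960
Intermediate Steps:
z(t) = -4 + t
(o*(-84))*z(W(-1, 1)) = (-88*(-84))*(-4 - 1) = 7392*(-5) = -36960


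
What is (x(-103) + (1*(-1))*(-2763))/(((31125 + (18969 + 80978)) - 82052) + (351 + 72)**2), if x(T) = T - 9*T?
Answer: 3587/227949 ≈ 0.015736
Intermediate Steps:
x(T) = -8*T
(x(-103) + (1*(-1))*(-2763))/(((31125 + (18969 + 80978)) - 82052) + (351 + 72)**2) = (-8*(-103) + (1*(-1))*(-2763))/(((31125 + (18969 + 80978)) - 82052) + (351 + 72)**2) = (824 - 1*(-2763))/(((31125 + 99947) - 82052) + 423**2) = (824 + 2763)/((131072 - 82052) + 178929) = 3587/(49020 + 178929) = 3587/227949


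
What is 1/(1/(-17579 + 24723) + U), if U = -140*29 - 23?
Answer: -7144/29168951 ≈ -0.00024492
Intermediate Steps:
U = -4083 (U = -4060 - 23 = -4083)
1/(1/(-17579 + 24723) + U) = 1/(1/(-17579 + 24723) - 4083) = 1/(1/7144 - 4083) = 1/(-29168951/7144) = -7144/29168951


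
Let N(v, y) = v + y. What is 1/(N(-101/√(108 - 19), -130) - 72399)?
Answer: -6455081/468180559648 + 101*√89/468180559648 ≈ -1.3786e-5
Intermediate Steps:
1/(N(-101/√(108 - 19), -130) - 72399) = 1/((-101/√(108 - 19) - 130) - 72399) = 1/((-101*√89/89 - 130) - 72399) = 1/((-130 - 101*√89/89) - 72399) = 1/(-72529 - 101*√89/89)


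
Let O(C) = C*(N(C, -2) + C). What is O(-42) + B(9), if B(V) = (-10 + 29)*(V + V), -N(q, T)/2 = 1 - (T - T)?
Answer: 2190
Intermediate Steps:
N(q, T) = -2 (N(q, T) = -2*(1 - (T - T)) = -2*(1 - 1*0) = -2*(1 + 0) = -2*1 = -2)
B(V) = 38*V (B(V) = 19*(2*V) = 38*V)
O(C) = C*(-2 + C)
O(-42) + B(9) = -42*(-2 - 42) + 38*9 = -42*(-44) + 342 = 1848 + 342 = 2190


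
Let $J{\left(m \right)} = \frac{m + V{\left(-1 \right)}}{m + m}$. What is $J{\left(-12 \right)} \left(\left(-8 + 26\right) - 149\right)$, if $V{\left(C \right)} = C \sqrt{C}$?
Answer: $- \frac{131}{2} - \frac{131 i}{24} \approx -65.5 - 5.4583 i$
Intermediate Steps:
$V{\left(C \right)} = C^{\frac{3}{2}}$
$J{\left(m \right)} = \frac{m - i}{2 m}$ ($J{\left(m \right)} = \frac{m + \left(-1\right)^{\frac{3}{2}}}{m + m} = \frac{m - i}{2 m}$)
$J{\left(-12 \right)} \left(\left(-8 + 26\right) - 149\right) = \frac{-12 - i}{2 \left(-12\right)} \left(\left(-8 + 26\right) - 149\right) = \frac{1}{2} \left(- \frac{1}{12}\right) \left(-12 - i\right) \left(18 - 149\right) = \left(\frac{1}{2} + \frac{i}{24}\right) \left(-131\right) = - \frac{131}{2} - \frac{131 i}{24}$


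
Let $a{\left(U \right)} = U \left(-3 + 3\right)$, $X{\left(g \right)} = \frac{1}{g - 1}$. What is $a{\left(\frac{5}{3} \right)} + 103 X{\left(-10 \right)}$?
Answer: $- \frac{103}{11} \approx -9.3636$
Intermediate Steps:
$X{\left(g \right)} = \frac{1}{-1 + g}$
$a{\left(U \right)} = 0$ ($a{\left(U \right)} = U 0 = 0$)
$a{\left(\frac{5}{3} \right)} + 103 X{\left(-10 \right)} = 0 + \frac{103}{-1 - 10} = 0 + \frac{103}{-11} = 0 + 103 \left(- \frac{1}{11}\right) = 0 - \frac{103}{11} = - \frac{103}{11}$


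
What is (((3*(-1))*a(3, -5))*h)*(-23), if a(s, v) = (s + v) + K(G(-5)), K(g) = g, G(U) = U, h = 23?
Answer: -11109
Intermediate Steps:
a(s, v) = -5 + s + v (a(s, v) = (s + v) - 5 = -5 + s + v)
(((3*(-1))*a(3, -5))*h)*(-23) = (((3*(-1))*(-5 + 3 - 5))*23)*(-23) = (-3*(-7)*23)*(-23) = (21*23)*(-23) = 483*(-23) = -11109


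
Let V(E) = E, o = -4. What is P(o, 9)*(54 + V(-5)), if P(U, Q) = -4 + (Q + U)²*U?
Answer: -5096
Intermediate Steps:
P(U, Q) = -4 + U*(Q + U)²
P(o, 9)*(54 + V(-5)) = (-4 - 4*(9 - 4)²)*(54 - 5) = (-4 - 4*5²)*49 = (-4 - 4*25)*49 = (-4 - 100)*49 = -104*49 = -5096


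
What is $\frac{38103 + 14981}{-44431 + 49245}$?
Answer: $\frac{26542}{2407} \approx 11.027$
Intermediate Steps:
$\frac{38103 + 14981}{-44431 + 49245} = \frac{53084}{4814} = 53084 \cdot \frac{1}{4814} = \frac{26542}{2407}$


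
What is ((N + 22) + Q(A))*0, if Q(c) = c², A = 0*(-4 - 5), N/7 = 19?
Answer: 0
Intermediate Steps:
N = 133 (N = 7*19 = 133)
A = 0 (A = 0*(-9) = 0)
((N + 22) + Q(A))*0 = ((133 + 22) + 0²)*0 = (155 + 0)*0 = 155*0 = 0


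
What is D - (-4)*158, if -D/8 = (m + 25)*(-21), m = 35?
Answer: 10712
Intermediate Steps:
D = 10080 (D = -8*(35 + 25)*(-21) = -480*(-21) = -8*(-1260) = 10080)
D - (-4)*158 = 10080 - (-4)*158 = 10080 - 1*(-632) = 10080 + 632 = 10712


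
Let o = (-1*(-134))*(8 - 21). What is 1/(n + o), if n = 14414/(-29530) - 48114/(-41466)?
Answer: -102040915/177686680972 ≈ -0.00057427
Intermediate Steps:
n = 68592958/102040915 (n = 14414*(-1/29530) - 48114*(-1/41466) = -7207/14765 + 8019/6911 = 68592958/102040915 ≈ 0.67221)
o = -1742 (o = 134*(-13) = -1742)
1/(n + o) = 1/(68592958/102040915 - 1742) = 1/(-177686680972/102040915) = -102040915/177686680972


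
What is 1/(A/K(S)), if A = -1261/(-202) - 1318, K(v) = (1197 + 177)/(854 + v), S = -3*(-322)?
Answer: -23129/40187875 ≈ -0.00057552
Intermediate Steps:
S = 966
K(v) = 1374/(854 + v)
A = -264975/202 (A = -1/202*(-1261) - 1318 = 1261/202 - 1318 = -264975/202 ≈ -1311.8)
1/(A/K(S)) = 1/(-264975/(202*(1374/(854 + 966)))) = 1/(-264975/(202*(1374/1820))) = 1/(-264975/(202*(1374*(1/1820)))) = 1/(-264975/(202*687/910)) = 1/(-264975/202*910/687) = 1/(-40187875/23129) = -23129/40187875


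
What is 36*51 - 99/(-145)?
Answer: 266319/145 ≈ 1836.7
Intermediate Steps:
36*51 - 99/(-145) = 1836 - 99*(-1/145) = 1836 + 99/145 = 266319/145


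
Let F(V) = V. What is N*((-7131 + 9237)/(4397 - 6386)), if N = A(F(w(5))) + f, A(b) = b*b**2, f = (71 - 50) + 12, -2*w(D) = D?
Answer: -1251/68 ≈ -18.397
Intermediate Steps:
w(D) = -D/2
f = 33 (f = 21 + 12 = 33)
A(b) = b**3
N = 139/8 (N = (-1/2*5)**3 + 33 = (-5/2)**3 + 33 = -125/8 + 33 = 139/8 ≈ 17.375)
N*((-7131 + 9237)/(4397 - 6386)) = 139*((-7131 + 9237)/(4397 - 6386))/8 = 139*(2106/(-1989))/8 = 139*(2106*(-1/1989))/8 = (139/8)*(-18/17) = -1251/68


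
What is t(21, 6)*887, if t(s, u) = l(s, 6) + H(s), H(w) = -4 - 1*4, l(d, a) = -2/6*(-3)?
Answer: -6209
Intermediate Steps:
l(d, a) = 1 (l(d, a) = -2*⅙*(-3) = -⅓*(-3) = 1)
H(w) = -8 (H(w) = -4 - 4 = -8)
t(s, u) = -7 (t(s, u) = 1 - 8 = -7)
t(21, 6)*887 = -7*887 = -6209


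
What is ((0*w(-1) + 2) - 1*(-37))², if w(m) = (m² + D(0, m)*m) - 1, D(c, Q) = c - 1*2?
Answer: 1521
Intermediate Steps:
D(c, Q) = -2 + c (D(c, Q) = c - 2 = -2 + c)
w(m) = -1 + m² - 2*m (w(m) = (m² + (-2 + 0)*m) - 1 = (m² - 2*m) - 1 = -1 + m² - 2*m)
((0*w(-1) + 2) - 1*(-37))² = ((0*(-1 + (-1)² - 2*(-1)) + 2) - 1*(-37))² = ((0*(-1 + 1 + 2) + 2) + 37)² = ((0*2 + 2) + 37)² = ((0 + 2) + 37)² = (2 + 37)² = 39² = 1521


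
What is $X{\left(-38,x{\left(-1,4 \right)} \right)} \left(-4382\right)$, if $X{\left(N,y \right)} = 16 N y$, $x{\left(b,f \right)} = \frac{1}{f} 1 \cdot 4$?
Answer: $2664256$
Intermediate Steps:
$x{\left(b,f \right)} = \frac{4}{f}$ ($x{\left(b,f \right)} = \frac{1}{f} 4 = \frac{4}{f}$)
$X{\left(N,y \right)} = 16 N y$
$X{\left(-38,x{\left(-1,4 \right)} \right)} \left(-4382\right) = 16 \left(-38\right) \frac{4}{4} \left(-4382\right) = 16 \left(-38\right) 4 \cdot \frac{1}{4} \left(-4382\right) = 16 \left(-38\right) 1 \left(-4382\right) = \left(-608\right) \left(-4382\right) = 2664256$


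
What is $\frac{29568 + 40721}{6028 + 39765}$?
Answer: $\frac{70289}{45793} \approx 1.5349$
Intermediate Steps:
$\frac{29568 + 40721}{6028 + 39765} = \frac{70289}{45793}$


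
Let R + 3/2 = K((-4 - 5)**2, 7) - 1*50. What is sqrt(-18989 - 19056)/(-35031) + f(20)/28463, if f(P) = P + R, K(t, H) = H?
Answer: -49/56926 - I*sqrt(38045)/35031 ≈ -0.00086077 - 0.005568*I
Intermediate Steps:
R = -89/2 (R = -3/2 + (7 - 1*50) = -3/2 + (7 - 50) = -3/2 - 43 = -89/2 ≈ -44.500)
f(P) = -89/2 + P (f(P) = P - 89/2 = -89/2 + P)
sqrt(-18989 - 19056)/(-35031) + f(20)/28463 = sqrt(-18989 - 19056)/(-35031) + (-89/2 + 20)/28463 = sqrt(-38045)*(-1/35031) - 49/2*1/28463 = (I*sqrt(38045))*(-1/35031) - 49/56926 = -I*sqrt(38045)/35031 - 49/56926 = -49/56926 - I*sqrt(38045)/35031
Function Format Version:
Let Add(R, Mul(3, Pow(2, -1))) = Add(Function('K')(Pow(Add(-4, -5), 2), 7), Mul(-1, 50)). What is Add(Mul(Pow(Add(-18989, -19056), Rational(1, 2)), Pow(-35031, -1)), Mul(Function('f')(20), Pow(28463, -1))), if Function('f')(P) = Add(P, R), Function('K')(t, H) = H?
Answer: Add(Rational(-49, 56926), Mul(Rational(-1, 35031), I, Pow(38045, Rational(1, 2)))) ≈ Add(-0.00086077, Mul(-0.0055680, I))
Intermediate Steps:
R = Rational(-89, 2) (R = Add(Rational(-3, 2), Add(7, Mul(-1, 50))) = Add(Rational(-3, 2), Add(7, -50)) = Add(Rational(-3, 2), -43) = Rational(-89, 2) ≈ -44.500)
Function('f')(P) = Add(Rational(-89, 2), P) (Function('f')(P) = Add(P, Rational(-89, 2)) = Add(Rational(-89, 2), P))
Add(Mul(Pow(Add(-18989, -19056), Rational(1, 2)), Pow(-35031, -1)), Mul(Function('f')(20), Pow(28463, -1))) = Add(Mul(Pow(Add(-18989, -19056), Rational(1, 2)), Pow(-35031, -1)), Mul(Add(Rational(-89, 2), 20), Pow(28463, -1))) = Add(Mul(Pow(-38045, Rational(1, 2)), Rational(-1, 35031)), Mul(Rational(-49, 2), Rational(1, 28463))) = Add(Mul(Mul(I, Pow(38045, Rational(1, 2))), Rational(-1, 35031)), Rational(-49, 56926)) = Add(Mul(Rational(-1, 35031), I, Pow(38045, Rational(1, 2))), Rational(-49, 56926)) = Add(Rational(-49, 56926), Mul(Rational(-1, 35031), I, Pow(38045, Rational(1, 2))))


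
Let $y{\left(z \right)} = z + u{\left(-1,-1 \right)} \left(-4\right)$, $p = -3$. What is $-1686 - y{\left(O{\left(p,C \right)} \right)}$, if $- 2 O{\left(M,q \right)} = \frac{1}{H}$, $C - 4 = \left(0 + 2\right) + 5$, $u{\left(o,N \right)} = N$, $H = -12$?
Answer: $- \frac{40561}{24} \approx -1690.0$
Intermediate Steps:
$C = 11$ ($C = 4 + \left(\left(0 + 2\right) + 5\right) = 4 + \left(2 + 5\right) = 4 + 7 = 11$)
$O{\left(M,q \right)} = \frac{1}{24}$ ($O{\left(M,q \right)} = - \frac{1}{2 \left(-12\right)} = \left(- \frac{1}{2}\right) \left(- \frac{1}{12}\right) = \frac{1}{24}$)
$y{\left(z \right)} = 4 + z$ ($y{\left(z \right)} = z - -4 = z + 4 = 4 + z$)
$-1686 - y{\left(O{\left(p,C \right)} \right)} = -1686 - \left(4 + \frac{1}{24}\right) = -1686 - \frac{97}{24} = - \frac{40561}{24}$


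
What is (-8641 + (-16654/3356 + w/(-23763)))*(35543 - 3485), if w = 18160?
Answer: -1842171798204465/6645719 ≈ -2.7720e+8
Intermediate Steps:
(-8641 + (-16654/3356 + w/(-23763)))*(35543 - 3485) = (-8641 + (-16654/3356 + 18160/(-23763)))*(35543 - 3485) = (-8641 + (-16654*1/3356 + 18160*(-1/23763)))*32058 = (-8641 + (-8327/1678 - 18160/23763))*32058 = (-8641 - 228346981/39874314)*32058 = -344782294255/39874314*32058 = -1842171798204465/6645719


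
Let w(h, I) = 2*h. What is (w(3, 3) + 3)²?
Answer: 81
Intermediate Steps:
(w(3, 3) + 3)² = (2*3 + 3)² = (6 + 3)² = 9² = 81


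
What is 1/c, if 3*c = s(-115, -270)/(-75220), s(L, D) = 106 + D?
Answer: 56415/41 ≈ 1376.0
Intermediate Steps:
c = 41/56415 (c = ((106 - 270)/(-75220))/3 = (-164*(-1/75220))/3 = (1/3)*(41/18805) = 41/56415 ≈ 0.00072676)
1/c = 1/(41/56415) = 56415/41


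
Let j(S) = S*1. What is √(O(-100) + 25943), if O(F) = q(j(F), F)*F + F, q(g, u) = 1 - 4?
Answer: √26143 ≈ 161.69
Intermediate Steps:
j(S) = S
q(g, u) = -3
O(F) = -2*F (O(F) = -3*F + F = -2*F)
√(O(-100) + 25943) = √(-2*(-100) + 25943) = √(200 + 25943) = √26143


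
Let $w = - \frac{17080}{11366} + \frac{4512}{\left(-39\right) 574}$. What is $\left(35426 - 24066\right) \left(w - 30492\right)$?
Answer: $- \frac{7344993584593920}{21203273} \approx -3.4641 \cdot 10^{8}$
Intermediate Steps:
$w = - \frac{36136356}{21203273}$ ($w = \left(-17080\right) \frac{1}{11366} + \frac{4512}{-22386} = - \frac{8540}{5683} + 4512 \left(- \frac{1}{22386}\right) = - \frac{8540}{5683} - \frac{752}{3731} = - \frac{36136356}{21203273} \approx -1.7043$)
$\left(35426 - 24066\right) \left(w - 30492\right) = \left(35426 - 24066\right) \left(- \frac{36136356}{21203273} - 30492\right) = 11360 \left(- \frac{646566336672}{21203273}\right) = - \frac{7344993584593920}{21203273}$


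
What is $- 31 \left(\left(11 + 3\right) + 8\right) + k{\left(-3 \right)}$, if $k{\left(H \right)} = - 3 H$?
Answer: $-673$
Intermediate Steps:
$- 31 \left(\left(11 + 3\right) + 8\right) + k{\left(-3 \right)} = - 31 \left(\left(11 + 3\right) + 8\right) - -9 = - 31 \left(14 + 8\right) + 9 = \left(-31\right) 22 + 9 = -682 + 9 = -673$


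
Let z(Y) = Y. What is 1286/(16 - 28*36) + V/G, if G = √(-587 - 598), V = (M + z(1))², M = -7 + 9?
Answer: -643/496 - 3*I*√1185/395 ≈ -1.2964 - 0.26145*I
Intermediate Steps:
M = 2
V = 9 (V = (2 + 1)² = 3² = 9)
G = I*√1185 (G = √(-1185) = I*√1185 ≈ 34.424*I)
1286/(16 - 28*36) + V/G = 1286/(16 - 28*36) + 9/((I*√1185)) = 1286/(16 - 1008) + 9*(-I*√1185/1185) = 1286/(-992) - 3*I*√1185/395 = 1286*(-1/992) - 3*I*√1185/395 = -643/496 - 3*I*√1185/395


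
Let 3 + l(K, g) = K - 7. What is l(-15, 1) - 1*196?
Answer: -221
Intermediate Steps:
l(K, g) = -10 + K (l(K, g) = -3 + (K - 7) = -3 + (-7 + K) = -10 + K)
l(-15, 1) - 1*196 = (-10 - 15) - 1*196 = -25 - 196 = -221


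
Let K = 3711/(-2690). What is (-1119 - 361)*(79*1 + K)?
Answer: -30902252/269 ≈ -1.1488e+5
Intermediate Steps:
K = -3711/2690 (K = 3711*(-1/2690) = -3711/2690 ≈ -1.3796)
(-1119 - 361)*(79*1 + K) = (-1119 - 361)*(79*1 - 3711/2690) = -1480*(79 - 3711/2690) = -1480*208799/2690 = -30902252/269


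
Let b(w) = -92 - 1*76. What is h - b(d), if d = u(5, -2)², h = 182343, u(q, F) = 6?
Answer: 182511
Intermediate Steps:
d = 36 (d = 6² = 36)
b(w) = -168 (b(w) = -92 - 76 = -168)
h - b(d) = 182343 - 1*(-168) = 182343 + 168 = 182511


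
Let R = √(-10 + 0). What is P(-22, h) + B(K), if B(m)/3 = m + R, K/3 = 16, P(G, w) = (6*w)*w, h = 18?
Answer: 2088 + 3*I*√10 ≈ 2088.0 + 9.4868*I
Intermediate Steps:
P(G, w) = 6*w²
R = I*√10 (R = √(-10) = I*√10 ≈ 3.1623*I)
K = 48 (K = 3*16 = 48)
B(m) = 3*m + 3*I*√10 (B(m) = 3*(m + I*√10) = 3*m + 3*I*√10)
P(-22, h) + B(K) = 6*18² + (3*48 + 3*I*√10) = 6*324 + (144 + 3*I*√10) = 1944 + (144 + 3*I*√10) = 2088 + 3*I*√10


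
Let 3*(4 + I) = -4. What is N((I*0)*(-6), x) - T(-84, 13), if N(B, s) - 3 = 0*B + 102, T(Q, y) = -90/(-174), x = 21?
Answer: 3030/29 ≈ 104.48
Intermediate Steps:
I = -16/3 (I = -4 + (⅓)*(-4) = -4 - 4/3 = -16/3 ≈ -5.3333)
T(Q, y) = 15/29 (T(Q, y) = -90*(-1/174) = 15/29)
N(B, s) = 105 (N(B, s) = 3 + (0*B + 102) = 3 + (0 + 102) = 3 + 102 = 105)
N((I*0)*(-6), x) - T(-84, 13) = 105 - 1*15/29 = 105 - 15/29 = 3030/29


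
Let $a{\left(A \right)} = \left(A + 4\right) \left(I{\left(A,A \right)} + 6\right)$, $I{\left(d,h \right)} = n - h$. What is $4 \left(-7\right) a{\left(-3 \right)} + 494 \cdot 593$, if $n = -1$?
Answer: $292718$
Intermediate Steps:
$I{\left(d,h \right)} = -1 - h$
$a{\left(A \right)} = \left(4 + A\right) \left(5 - A\right)$ ($a{\left(A \right)} = \left(A + 4\right) \left(\left(-1 - A\right) + 6\right) = \left(4 + A\right) \left(5 - A\right)$)
$4 \left(-7\right) a{\left(-3 \right)} + 494 \cdot 593 = 4 \left(-7\right) \left(20 - 3 - \left(-3\right)^{2}\right) + 494 \cdot 593 = - 28 \left(20 - 3 - 9\right) + 292942 = \left(-28\right) 8 + 292942 = -224 + 292942 = 292718$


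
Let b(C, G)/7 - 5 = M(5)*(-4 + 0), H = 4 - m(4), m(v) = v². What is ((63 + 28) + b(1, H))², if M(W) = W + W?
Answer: 23716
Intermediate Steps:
M(W) = 2*W
H = -12 (H = 4 - 1*4² = 4 - 1*16 = 4 - 16 = -12)
b(C, G) = -245 (b(C, G) = 35 + 7*((2*5)*(-4 + 0)) = 35 + 7*(10*(-4)) = 35 + 7*(-40) = 35 - 280 = -245)
((63 + 28) + b(1, H))² = ((63 + 28) - 245)² = (91 - 245)² = (-154)² = 23716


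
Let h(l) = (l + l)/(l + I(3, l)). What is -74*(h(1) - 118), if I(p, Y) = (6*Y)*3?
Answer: 165760/19 ≈ 8724.2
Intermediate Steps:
I(p, Y) = 18*Y
h(l) = 2/19 (h(l) = (l + l)/(l + 18*l) = (2*l)/((19*l)) = (2*l)*(1/(19*l)) = 2/19)
-74*(h(1) - 118) = -74*(2/19 - 118) = -74*(-2240/19) = 165760/19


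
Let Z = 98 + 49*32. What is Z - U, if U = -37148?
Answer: 38814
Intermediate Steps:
Z = 1666 (Z = 98 + 1568 = 1666)
Z - U = 1666 - 1*(-37148) = 1666 + 37148 = 38814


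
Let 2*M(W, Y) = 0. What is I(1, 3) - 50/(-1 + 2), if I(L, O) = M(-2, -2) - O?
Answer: -53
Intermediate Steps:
M(W, Y) = 0 (M(W, Y) = (1/2)*0 = 0)
I(L, O) = -O (I(L, O) = 0 - O = -O)
I(1, 3) - 50/(-1 + 2) = -1*3 - 50/(-1 + 2) = -3 - 50/1 = -3 - 50*1 = -3 - 50 = -53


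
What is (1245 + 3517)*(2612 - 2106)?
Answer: 2409572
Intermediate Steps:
(1245 + 3517)*(2612 - 2106) = 4762*506 = 2409572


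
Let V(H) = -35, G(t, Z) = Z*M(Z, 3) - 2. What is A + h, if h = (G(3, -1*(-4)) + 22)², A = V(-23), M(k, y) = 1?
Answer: 541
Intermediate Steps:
G(t, Z) = -2 + Z (G(t, Z) = Z*1 - 2 = Z - 2 = -2 + Z)
A = -35
h = 576 (h = ((-2 - 1*(-4)) + 22)² = ((-2 + 4) + 22)² = (2 + 22)² = 24² = 576)
A + h = -35 + 576 = 541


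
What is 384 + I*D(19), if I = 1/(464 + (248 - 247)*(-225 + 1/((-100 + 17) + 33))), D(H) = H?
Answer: 4589366/11949 ≈ 384.08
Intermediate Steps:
I = 50/11949 (I = 1/(464 + 1*(-225 + 1/(-83 + 33))) = 1/(464 + 1*(-225 + 1/(-50))) = 1/(464 + 1*(-225 - 1/50)) = 1/(464 + 1*(-11251/50)) = 1/(464 - 11251/50) = 1/(11949/50) = 50/11949 ≈ 0.0041844)
384 + I*D(19) = 384 + (50/11949)*19 = 384 + 950/11949 = 4589366/11949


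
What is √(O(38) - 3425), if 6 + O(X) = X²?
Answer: I*√1987 ≈ 44.576*I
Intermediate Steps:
O(X) = -6 + X²
√(O(38) - 3425) = √((-6 + 38²) - 3425) = √((-6 + 1444) - 3425) = √(1438 - 3425) = √(-1987) = I*√1987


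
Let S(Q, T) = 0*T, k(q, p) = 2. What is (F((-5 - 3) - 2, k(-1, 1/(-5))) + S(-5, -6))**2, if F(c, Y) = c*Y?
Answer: 400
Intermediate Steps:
S(Q, T) = 0
F(c, Y) = Y*c
(F((-5 - 3) - 2, k(-1, 1/(-5))) + S(-5, -6))**2 = (2*((-5 - 3) - 2) + 0)**2 = (2*(-8 - 2) + 0)**2 = (2*(-10) + 0)**2 = (-20 + 0)**2 = (-20)**2 = 400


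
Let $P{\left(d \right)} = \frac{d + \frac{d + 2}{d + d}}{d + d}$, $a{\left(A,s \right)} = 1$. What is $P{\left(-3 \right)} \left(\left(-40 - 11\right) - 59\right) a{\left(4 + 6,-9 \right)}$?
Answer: $- \frac{935}{18} \approx -51.944$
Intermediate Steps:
$P{\left(d \right)} = \frac{d + \frac{2 + d}{2 d}}{2 d}$
$P{\left(-3 \right)} \left(\left(-40 - 11\right) - 59\right) a{\left(4 + 6,-9 \right)} = \frac{2 - 3 + 2 \left(-3\right)^{2}}{4 \cdot 9} \left(\left(-40 - 11\right) - 59\right) 1 = \frac{1}{4} \cdot \frac{1}{9} \left(2 - 3 + 2 \cdot 9\right) \left(\left(-40 - 11\right) - 59\right) 1 = \frac{1}{4} \cdot \frac{1}{9} \left(2 - 3 + 18\right) \left(-51 - 59\right) 1 = \frac{1}{4} \cdot \frac{1}{9} \cdot 17 \left(\left(-110\right) 1\right) = \frac{17}{36} \left(-110\right) = - \frac{935}{18}$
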